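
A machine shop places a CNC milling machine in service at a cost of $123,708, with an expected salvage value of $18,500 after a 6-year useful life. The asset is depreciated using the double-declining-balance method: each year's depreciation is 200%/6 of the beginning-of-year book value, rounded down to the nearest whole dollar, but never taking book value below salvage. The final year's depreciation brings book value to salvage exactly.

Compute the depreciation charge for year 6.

$0

Depreciable base = $123,708 − $18,500 = $105,208.
Year 1: ⌊$123,708 × 200%/6⌋ = $41,236. Book value $82,472.
Year 2: ⌊$82,472 × 200%/6⌋ = $27,490. Book value $54,982.
Year 3: ⌊$54,982 × 200%/6⌋ = $18,327. Book value $36,655.
Year 4: ⌊$36,655 × 200%/6⌋ = $12,218. Book value $24,437.
Year 5: ⌊$24,437 × 200%/6⌋ = $8,145, capped at $5,937. Book value $18,500.
Year 6 (final): $18,500 − $18,500 = $0. Book value $18,500.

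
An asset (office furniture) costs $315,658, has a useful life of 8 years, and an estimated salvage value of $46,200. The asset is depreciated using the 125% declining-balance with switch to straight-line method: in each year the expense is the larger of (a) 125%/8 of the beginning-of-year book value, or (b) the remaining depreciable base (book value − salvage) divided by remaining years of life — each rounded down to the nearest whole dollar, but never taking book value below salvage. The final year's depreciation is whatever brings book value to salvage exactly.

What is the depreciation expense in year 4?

$29,626

Depreciable base = $315,658 − $46,200 = $269,458.
Year 1: DB = ⌊$315,658 × 125%/8⌋ = $49,321; SL = ⌊$269,458/8⌋ = $33,682 → take DB $49,321. Book value $266,337.
Year 2: DB = ⌊$266,337 × 125%/8⌋ = $41,615; SL = ⌊$220,137/7⌋ = $31,448 → take DB $41,615. Book value $224,722.
Year 3: DB = ⌊$224,722 × 125%/8⌋ = $35,112; SL = ⌊$178,522/6⌋ = $29,753 → take DB $35,112. Book value $189,610.
Year 4: DB = ⌊$189,610 × 125%/8⌋ = $29,626; SL = ⌊$143,410/5⌋ = $28,682 → take DB $29,626. Book value $159,984.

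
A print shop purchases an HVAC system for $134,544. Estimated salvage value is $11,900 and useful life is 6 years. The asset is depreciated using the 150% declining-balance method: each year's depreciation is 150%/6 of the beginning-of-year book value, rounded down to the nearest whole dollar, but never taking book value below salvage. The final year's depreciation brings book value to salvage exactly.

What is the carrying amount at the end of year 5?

Depreciable base = $134,544 − $11,900 = $122,644.
Year 1: ⌊$134,544 × 150%/6⌋ = $33,636. Book value $100,908.
Year 2: ⌊$100,908 × 150%/6⌋ = $25,227. Book value $75,681.
Year 3: ⌊$75,681 × 150%/6⌋ = $18,920. Book value $56,761.
Year 4: ⌊$56,761 × 150%/6⌋ = $14,190. Book value $42,571.
Year 5: ⌊$42,571 × 150%/6⌋ = $10,642. Book value $31,929.

$31,929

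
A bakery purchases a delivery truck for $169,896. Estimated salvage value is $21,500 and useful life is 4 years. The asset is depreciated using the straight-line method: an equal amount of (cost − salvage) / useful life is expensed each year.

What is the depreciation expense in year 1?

$37,099

Depreciable base = $169,896 − $21,500 = $148,396.
Annual expense = $148,396 / 4 = $37,099.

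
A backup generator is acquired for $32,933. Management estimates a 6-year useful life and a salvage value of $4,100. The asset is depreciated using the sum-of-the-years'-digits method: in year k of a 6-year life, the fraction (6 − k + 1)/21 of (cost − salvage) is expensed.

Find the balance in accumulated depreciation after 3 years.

$20,595

Depreciable base = $32,933 − $4,100 = $28,833.
Sum of the years' digits = 6+5+4+3+2+1 = 21.
Year 1: $28,833 × 6/21 = $8,238. Book value $24,695.
Year 2: $28,833 × 5/21 = $6,865. Book value $17,830.
Year 3: $28,833 × 4/21 = $5,492. Book value $12,338.
Accumulated through year 3 = $32,933 − $12,338 = $20,595.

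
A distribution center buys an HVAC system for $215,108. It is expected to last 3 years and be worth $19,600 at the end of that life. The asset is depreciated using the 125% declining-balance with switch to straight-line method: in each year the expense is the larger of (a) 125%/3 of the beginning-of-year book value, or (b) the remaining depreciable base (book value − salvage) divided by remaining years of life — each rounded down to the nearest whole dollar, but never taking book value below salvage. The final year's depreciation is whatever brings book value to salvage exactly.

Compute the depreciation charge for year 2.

$52,940

Depreciable base = $215,108 − $19,600 = $195,508.
Year 1: DB = ⌊$215,108 × 125%/3⌋ = $89,628; SL = ⌊$195,508/3⌋ = $65,169 → take DB $89,628. Book value $125,480.
Year 2: DB = ⌊$125,480 × 125%/3⌋ = $52,283; SL = ⌊$105,880/2⌋ = $52,940 → take SL $52,940. Book value $72,540.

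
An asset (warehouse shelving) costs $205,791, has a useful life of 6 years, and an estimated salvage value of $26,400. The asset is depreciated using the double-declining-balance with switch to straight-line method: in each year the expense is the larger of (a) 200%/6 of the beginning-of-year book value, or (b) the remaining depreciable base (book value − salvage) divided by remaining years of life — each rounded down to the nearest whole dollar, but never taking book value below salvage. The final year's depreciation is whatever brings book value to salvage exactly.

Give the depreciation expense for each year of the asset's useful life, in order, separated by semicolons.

Depreciable base = $205,791 − $26,400 = $179,391.
Year 1: DB = ⌊$205,791 × 200%/6⌋ = $68,597; SL = ⌊$179,391/6⌋ = $29,898 → take DB $68,597. Book value $137,194.
Year 2: DB = ⌊$137,194 × 200%/6⌋ = $45,731; SL = ⌊$110,794/5⌋ = $22,158 → take DB $45,731. Book value $91,463.
Year 3: DB = ⌊$91,463 × 200%/6⌋ = $30,487; SL = ⌊$65,063/4⌋ = $16,265 → take DB $30,487. Book value $60,976.
Year 4: DB = ⌊$60,976 × 200%/6⌋ = $20,325; SL = ⌊$34,576/3⌋ = $11,525 → take DB $20,325. Book value $40,651.
Year 5: DB = ⌊$40,651 × 200%/6⌋ = $13,550; SL = ⌊$14,251/2⌋ = $7,125 → take DB $13,550. Book value $27,101.
Year 6 (final): $27,101 − $26,400 = $701. Book value $26,400.

$68,597; $45,731; $30,487; $20,325; $13,550; $701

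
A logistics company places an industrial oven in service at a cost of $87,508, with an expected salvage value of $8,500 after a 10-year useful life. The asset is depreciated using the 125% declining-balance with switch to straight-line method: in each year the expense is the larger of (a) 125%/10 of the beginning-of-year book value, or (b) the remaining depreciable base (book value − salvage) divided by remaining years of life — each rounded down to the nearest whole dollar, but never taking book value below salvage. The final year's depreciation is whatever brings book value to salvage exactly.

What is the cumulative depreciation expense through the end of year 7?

Depreciable base = $87,508 − $8,500 = $79,008.
Year 1: DB = ⌊$87,508 × 125%/10⌋ = $10,938; SL = ⌊$79,008/10⌋ = $7,900 → take DB $10,938. Book value $76,570.
Year 2: DB = ⌊$76,570 × 125%/10⌋ = $9,571; SL = ⌊$68,070/9⌋ = $7,563 → take DB $9,571. Book value $66,999.
Year 3: DB = ⌊$66,999 × 125%/10⌋ = $8,374; SL = ⌊$58,499/8⌋ = $7,312 → take DB $8,374. Book value $58,625.
Year 4: DB = ⌊$58,625 × 125%/10⌋ = $7,328; SL = ⌊$50,125/7⌋ = $7,160 → take DB $7,328. Book value $51,297.
Year 5: DB = ⌊$51,297 × 125%/10⌋ = $6,412; SL = ⌊$42,797/6⌋ = $7,132 → take SL $7,132. Book value $44,165.
Year 6: DB = ⌊$44,165 × 125%/10⌋ = $5,520; SL = ⌊$35,665/5⌋ = $7,133 → take SL $7,133. Book value $37,032.
Year 7: DB = ⌊$37,032 × 125%/10⌋ = $4,629; SL = ⌊$28,532/4⌋ = $7,133 → take SL $7,133. Book value $29,899.
Accumulated through year 7 = $87,508 − $29,899 = $57,609.

$57,609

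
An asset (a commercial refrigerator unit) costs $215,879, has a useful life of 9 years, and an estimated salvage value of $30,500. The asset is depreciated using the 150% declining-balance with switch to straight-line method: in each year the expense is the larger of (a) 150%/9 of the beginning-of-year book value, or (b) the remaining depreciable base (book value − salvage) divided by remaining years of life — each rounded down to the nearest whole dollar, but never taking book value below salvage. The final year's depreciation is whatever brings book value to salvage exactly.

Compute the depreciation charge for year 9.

Depreciable base = $215,879 − $30,500 = $185,379.
Year 1: DB = ⌊$215,879 × 150%/9⌋ = $35,979; SL = ⌊$185,379/9⌋ = $20,597 → take DB $35,979. Book value $179,900.
Year 2: DB = ⌊$179,900 × 150%/9⌋ = $29,983; SL = ⌊$149,400/8⌋ = $18,675 → take DB $29,983. Book value $149,917.
Year 3: DB = ⌊$149,917 × 150%/9⌋ = $24,986; SL = ⌊$119,417/7⌋ = $17,059 → take DB $24,986. Book value $124,931.
Year 4: DB = ⌊$124,931 × 150%/9⌋ = $20,821; SL = ⌊$94,431/6⌋ = $15,738 → take DB $20,821. Book value $104,110.
Year 5: DB = ⌊$104,110 × 150%/9⌋ = $17,351; SL = ⌊$73,610/5⌋ = $14,722 → take DB $17,351. Book value $86,759.
Year 6: DB = ⌊$86,759 × 150%/9⌋ = $14,459; SL = ⌊$56,259/4⌋ = $14,064 → take DB $14,459. Book value $72,300.
Year 7: DB = ⌊$72,300 × 150%/9⌋ = $12,050; SL = ⌊$41,800/3⌋ = $13,933 → take SL $13,933. Book value $58,367.
Year 8: DB = ⌊$58,367 × 150%/9⌋ = $9,727; SL = ⌊$27,867/2⌋ = $13,933 → take SL $13,933. Book value $44,434.
Year 9 (final): $44,434 − $30,500 = $13,934. Book value $30,500.

$13,934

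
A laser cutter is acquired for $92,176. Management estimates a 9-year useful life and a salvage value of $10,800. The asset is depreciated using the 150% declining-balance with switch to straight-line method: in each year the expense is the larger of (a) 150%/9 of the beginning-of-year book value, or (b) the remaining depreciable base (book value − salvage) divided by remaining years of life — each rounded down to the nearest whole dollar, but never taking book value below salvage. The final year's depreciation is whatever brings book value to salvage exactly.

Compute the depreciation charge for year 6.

Depreciable base = $92,176 − $10,800 = $81,376.
Year 1: DB = ⌊$92,176 × 150%/9⌋ = $15,362; SL = ⌊$81,376/9⌋ = $9,041 → take DB $15,362. Book value $76,814.
Year 2: DB = ⌊$76,814 × 150%/9⌋ = $12,802; SL = ⌊$66,014/8⌋ = $8,251 → take DB $12,802. Book value $64,012.
Year 3: DB = ⌊$64,012 × 150%/9⌋ = $10,668; SL = ⌊$53,212/7⌋ = $7,601 → take DB $10,668. Book value $53,344.
Year 4: DB = ⌊$53,344 × 150%/9⌋ = $8,890; SL = ⌊$42,544/6⌋ = $7,090 → take DB $8,890. Book value $44,454.
Year 5: DB = ⌊$44,454 × 150%/9⌋ = $7,409; SL = ⌊$33,654/5⌋ = $6,730 → take DB $7,409. Book value $37,045.
Year 6: DB = ⌊$37,045 × 150%/9⌋ = $6,174; SL = ⌊$26,245/4⌋ = $6,561 → take SL $6,561. Book value $30,484.

$6,561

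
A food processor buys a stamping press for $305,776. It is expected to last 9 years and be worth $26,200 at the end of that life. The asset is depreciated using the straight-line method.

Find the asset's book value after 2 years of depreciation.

Depreciable base = $305,776 − $26,200 = $279,576.
Annual expense = $279,576 / 9 = $31,064.
End of year 1: book value $274,712.
End of year 2: book value $243,648.

$243,648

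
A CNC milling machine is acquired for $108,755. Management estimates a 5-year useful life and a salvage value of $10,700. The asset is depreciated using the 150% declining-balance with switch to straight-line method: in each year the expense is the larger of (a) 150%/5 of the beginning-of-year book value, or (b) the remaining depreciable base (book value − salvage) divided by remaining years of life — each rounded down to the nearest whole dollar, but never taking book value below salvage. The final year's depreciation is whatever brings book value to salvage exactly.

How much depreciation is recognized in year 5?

$13,302

Depreciable base = $108,755 − $10,700 = $98,055.
Year 1: DB = ⌊$108,755 × 150%/5⌋ = $32,626; SL = ⌊$98,055/5⌋ = $19,611 → take DB $32,626. Book value $76,129.
Year 2: DB = ⌊$76,129 × 150%/5⌋ = $22,838; SL = ⌊$65,429/4⌋ = $16,357 → take DB $22,838. Book value $53,291.
Year 3: DB = ⌊$53,291 × 150%/5⌋ = $15,987; SL = ⌊$42,591/3⌋ = $14,197 → take DB $15,987. Book value $37,304.
Year 4: DB = ⌊$37,304 × 150%/5⌋ = $11,191; SL = ⌊$26,604/2⌋ = $13,302 → take SL $13,302. Book value $24,002.
Year 5 (final): $24,002 − $10,700 = $13,302. Book value $10,700.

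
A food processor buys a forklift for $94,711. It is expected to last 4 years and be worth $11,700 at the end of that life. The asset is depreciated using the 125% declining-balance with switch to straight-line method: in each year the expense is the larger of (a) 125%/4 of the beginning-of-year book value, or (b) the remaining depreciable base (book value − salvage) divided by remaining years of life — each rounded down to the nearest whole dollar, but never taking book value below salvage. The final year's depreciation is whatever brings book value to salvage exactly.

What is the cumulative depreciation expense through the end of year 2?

$49,945

Depreciable base = $94,711 − $11,700 = $83,011.
Year 1: DB = ⌊$94,711 × 125%/4⌋ = $29,597; SL = ⌊$83,011/4⌋ = $20,752 → take DB $29,597. Book value $65,114.
Year 2: DB = ⌊$65,114 × 125%/4⌋ = $20,348; SL = ⌊$53,414/3⌋ = $17,804 → take DB $20,348. Book value $44,766.
Accumulated through year 2 = $94,711 − $44,766 = $49,945.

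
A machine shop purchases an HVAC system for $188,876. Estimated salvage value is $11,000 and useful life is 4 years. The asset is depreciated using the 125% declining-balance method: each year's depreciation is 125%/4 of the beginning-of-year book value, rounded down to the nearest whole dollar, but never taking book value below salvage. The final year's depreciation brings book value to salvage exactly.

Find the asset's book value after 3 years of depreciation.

Depreciable base = $188,876 − $11,000 = $177,876.
Year 1: ⌊$188,876 × 125%/4⌋ = $59,023. Book value $129,853.
Year 2: ⌊$129,853 × 125%/4⌋ = $40,579. Book value $89,274.
Year 3: ⌊$89,274 × 125%/4⌋ = $27,898. Book value $61,376.

$61,376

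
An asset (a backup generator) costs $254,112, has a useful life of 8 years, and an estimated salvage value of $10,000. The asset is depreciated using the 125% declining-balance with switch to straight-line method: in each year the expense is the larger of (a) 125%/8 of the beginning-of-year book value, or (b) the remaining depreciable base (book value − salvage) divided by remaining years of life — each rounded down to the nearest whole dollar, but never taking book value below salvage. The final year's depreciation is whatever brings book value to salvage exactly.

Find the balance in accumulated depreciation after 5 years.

$158,658

Depreciable base = $254,112 − $10,000 = $244,112.
Year 1: DB = ⌊$254,112 × 125%/8⌋ = $39,705; SL = ⌊$244,112/8⌋ = $30,514 → take DB $39,705. Book value $214,407.
Year 2: DB = ⌊$214,407 × 125%/8⌋ = $33,501; SL = ⌊$204,407/7⌋ = $29,201 → take DB $33,501. Book value $180,906.
Year 3: DB = ⌊$180,906 × 125%/8⌋ = $28,266; SL = ⌊$170,906/6⌋ = $28,484 → take SL $28,484. Book value $152,422.
Year 4: DB = ⌊$152,422 × 125%/8⌋ = $23,815; SL = ⌊$142,422/5⌋ = $28,484 → take SL $28,484. Book value $123,938.
Year 5: DB = ⌊$123,938 × 125%/8⌋ = $19,365; SL = ⌊$113,938/4⌋ = $28,484 → take SL $28,484. Book value $95,454.
Accumulated through year 5 = $254,112 − $95,454 = $158,658.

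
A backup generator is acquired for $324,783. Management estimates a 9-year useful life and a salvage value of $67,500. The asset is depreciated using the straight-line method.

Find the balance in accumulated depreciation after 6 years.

$171,522

Depreciable base = $324,783 − $67,500 = $257,283.
Annual expense = $257,283 / 9 = $28,587.
End of year 1: book value $296,196.
End of year 2: book value $267,609.
End of year 3: book value $239,022.
End of year 4: book value $210,435.
End of year 5: book value $181,848.
End of year 6: book value $153,261.
Accumulated through year 6 = $324,783 − $153,261 = $171,522.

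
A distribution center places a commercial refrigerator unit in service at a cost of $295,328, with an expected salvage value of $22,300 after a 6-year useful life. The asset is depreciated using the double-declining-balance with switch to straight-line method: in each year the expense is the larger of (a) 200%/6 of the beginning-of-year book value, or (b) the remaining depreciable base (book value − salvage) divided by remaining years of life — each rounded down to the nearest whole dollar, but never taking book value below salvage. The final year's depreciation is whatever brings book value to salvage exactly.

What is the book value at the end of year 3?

Depreciable base = $295,328 − $22,300 = $273,028.
Year 1: DB = ⌊$295,328 × 200%/6⌋ = $98,442; SL = ⌊$273,028/6⌋ = $45,504 → take DB $98,442. Book value $196,886.
Year 2: DB = ⌊$196,886 × 200%/6⌋ = $65,628; SL = ⌊$174,586/5⌋ = $34,917 → take DB $65,628. Book value $131,258.
Year 3: DB = ⌊$131,258 × 200%/6⌋ = $43,752; SL = ⌊$108,958/4⌋ = $27,239 → take DB $43,752. Book value $87,506.

$87,506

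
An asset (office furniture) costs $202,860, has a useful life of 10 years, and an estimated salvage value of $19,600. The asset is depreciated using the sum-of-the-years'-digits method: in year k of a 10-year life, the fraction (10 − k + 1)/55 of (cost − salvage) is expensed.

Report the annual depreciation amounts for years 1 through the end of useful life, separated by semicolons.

$33,320; $29,988; $26,656; $23,324; $19,992; $16,660; $13,328; $9,996; $6,664; $3,332

Depreciable base = $202,860 − $19,600 = $183,260.
Sum of the years' digits = 10+9+8+7+6+5+4+3+2+1 = 55.
Year 1: $183,260 × 10/55 = $33,320. Book value $169,540.
Year 2: $183,260 × 9/55 = $29,988. Book value $139,552.
Year 3: $183,260 × 8/55 = $26,656. Book value $112,896.
Year 4: $183,260 × 7/55 = $23,324. Book value $89,572.
Year 5: $183,260 × 6/55 = $19,992. Book value $69,580.
Year 6: $183,260 × 5/55 = $16,660. Book value $52,920.
Year 7: $183,260 × 4/55 = $13,328. Book value $39,592.
Year 8: $183,260 × 3/55 = $9,996. Book value $29,596.
Year 9: $183,260 × 2/55 = $6,664. Book value $22,932.
Year 10: $183,260 × 1/55 = $3,332. Book value $19,600.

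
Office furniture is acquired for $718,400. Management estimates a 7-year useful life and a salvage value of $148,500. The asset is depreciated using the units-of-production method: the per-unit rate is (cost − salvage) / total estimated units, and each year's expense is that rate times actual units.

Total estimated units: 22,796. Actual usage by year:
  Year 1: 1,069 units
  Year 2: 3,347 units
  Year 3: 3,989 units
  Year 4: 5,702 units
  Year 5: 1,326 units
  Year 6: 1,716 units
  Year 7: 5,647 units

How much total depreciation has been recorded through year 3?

$210,125

Depreciable base = $718,400 − $148,500 = $569,900.
Rate = $569,900 / 22,796 units = $25 per unit.
Year 1: 1,069 × $25 = $26,725. Book value $691,675.
Year 2: 3,347 × $25 = $83,675. Book value $608,000.
Year 3: 3,989 × $25 = $99,725. Book value $508,275.
Accumulated through year 3 = $718,400 − $508,275 = $210,125.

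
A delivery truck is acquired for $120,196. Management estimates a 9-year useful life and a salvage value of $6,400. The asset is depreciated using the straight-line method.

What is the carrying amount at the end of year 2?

$94,908

Depreciable base = $120,196 − $6,400 = $113,796.
Annual expense = $113,796 / 9 = $12,644.
End of year 1: book value $107,552.
End of year 2: book value $94,908.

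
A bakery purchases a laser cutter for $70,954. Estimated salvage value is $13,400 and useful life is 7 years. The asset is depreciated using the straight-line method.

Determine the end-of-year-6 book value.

Depreciable base = $70,954 − $13,400 = $57,554.
Annual expense = $57,554 / 7 = $8,222.
End of year 1: book value $62,732.
End of year 2: book value $54,510.
End of year 3: book value $46,288.
End of year 4: book value $38,066.
End of year 5: book value $29,844.
End of year 6: book value $21,622.

$21,622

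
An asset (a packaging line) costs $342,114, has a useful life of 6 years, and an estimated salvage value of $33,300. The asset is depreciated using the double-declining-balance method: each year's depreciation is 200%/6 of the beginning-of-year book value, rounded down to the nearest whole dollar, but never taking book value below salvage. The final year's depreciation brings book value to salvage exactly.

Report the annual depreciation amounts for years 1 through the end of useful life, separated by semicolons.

Depreciable base = $342,114 − $33,300 = $308,814.
Year 1: ⌊$342,114 × 200%/6⌋ = $114,038. Book value $228,076.
Year 2: ⌊$228,076 × 200%/6⌋ = $76,025. Book value $152,051.
Year 3: ⌊$152,051 × 200%/6⌋ = $50,683. Book value $101,368.
Year 4: ⌊$101,368 × 200%/6⌋ = $33,789. Book value $67,579.
Year 5: ⌊$67,579 × 200%/6⌋ = $22,526. Book value $45,053.
Year 6 (final): $45,053 − $33,300 = $11,753. Book value $33,300.

$114,038; $76,025; $50,683; $33,789; $22,526; $11,753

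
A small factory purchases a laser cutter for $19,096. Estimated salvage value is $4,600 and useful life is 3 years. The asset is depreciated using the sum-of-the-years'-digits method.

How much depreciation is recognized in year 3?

$2,416

Depreciable base = $19,096 − $4,600 = $14,496.
Sum of the years' digits = 3+2+1 = 6.
Year 1: $14,496 × 3/6 = $7,248. Book value $11,848.
Year 2: $14,496 × 2/6 = $4,832. Book value $7,016.
Year 3: $14,496 × 1/6 = $2,416. Book value $4,600.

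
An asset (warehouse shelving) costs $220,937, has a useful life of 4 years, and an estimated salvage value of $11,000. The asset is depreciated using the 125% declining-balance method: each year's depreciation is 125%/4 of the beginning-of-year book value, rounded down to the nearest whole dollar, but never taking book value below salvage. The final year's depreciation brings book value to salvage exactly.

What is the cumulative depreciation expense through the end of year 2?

$116,509

Depreciable base = $220,937 − $11,000 = $209,937.
Year 1: ⌊$220,937 × 125%/4⌋ = $69,042. Book value $151,895.
Year 2: ⌊$151,895 × 125%/4⌋ = $47,467. Book value $104,428.
Accumulated through year 2 = $220,937 − $104,428 = $116,509.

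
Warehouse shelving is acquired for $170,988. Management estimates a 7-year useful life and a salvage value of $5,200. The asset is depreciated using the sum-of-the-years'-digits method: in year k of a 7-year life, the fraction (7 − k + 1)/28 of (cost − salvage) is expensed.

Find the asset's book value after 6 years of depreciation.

$11,121

Depreciable base = $170,988 − $5,200 = $165,788.
Sum of the years' digits = 7+6+5+4+3+2+1 = 28.
Year 1: $165,788 × 7/28 = $41,447. Book value $129,541.
Year 2: $165,788 × 6/28 = $35,526. Book value $94,015.
Year 3: $165,788 × 5/28 = $29,605. Book value $64,410.
Year 4: $165,788 × 4/28 = $23,684. Book value $40,726.
Year 5: $165,788 × 3/28 = $17,763. Book value $22,963.
Year 6: $165,788 × 2/28 = $11,842. Book value $11,121.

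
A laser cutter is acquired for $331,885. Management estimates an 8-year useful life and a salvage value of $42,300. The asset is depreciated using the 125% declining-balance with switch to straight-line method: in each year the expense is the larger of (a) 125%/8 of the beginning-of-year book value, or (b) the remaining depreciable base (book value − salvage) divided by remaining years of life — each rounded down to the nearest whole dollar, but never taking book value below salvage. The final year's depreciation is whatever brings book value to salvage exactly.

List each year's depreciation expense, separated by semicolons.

$51,857; $43,754; $36,917; $31,411; $31,411; $31,411; $31,412; $31,412

Depreciable base = $331,885 − $42,300 = $289,585.
Year 1: DB = ⌊$331,885 × 125%/8⌋ = $51,857; SL = ⌊$289,585/8⌋ = $36,198 → take DB $51,857. Book value $280,028.
Year 2: DB = ⌊$280,028 × 125%/8⌋ = $43,754; SL = ⌊$237,728/7⌋ = $33,961 → take DB $43,754. Book value $236,274.
Year 3: DB = ⌊$236,274 × 125%/8⌋ = $36,917; SL = ⌊$193,974/6⌋ = $32,329 → take DB $36,917. Book value $199,357.
Year 4: DB = ⌊$199,357 × 125%/8⌋ = $31,149; SL = ⌊$157,057/5⌋ = $31,411 → take SL $31,411. Book value $167,946.
Year 5: DB = ⌊$167,946 × 125%/8⌋ = $26,241; SL = ⌊$125,646/4⌋ = $31,411 → take SL $31,411. Book value $136,535.
Year 6: DB = ⌊$136,535 × 125%/8⌋ = $21,333; SL = ⌊$94,235/3⌋ = $31,411 → take SL $31,411. Book value $105,124.
Year 7: DB = ⌊$105,124 × 125%/8⌋ = $16,425; SL = ⌊$62,824/2⌋ = $31,412 → take SL $31,412. Book value $73,712.
Year 8 (final): $73,712 − $42,300 = $31,412. Book value $42,300.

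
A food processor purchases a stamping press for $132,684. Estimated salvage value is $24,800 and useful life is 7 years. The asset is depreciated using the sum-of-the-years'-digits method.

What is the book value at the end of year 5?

$36,359

Depreciable base = $132,684 − $24,800 = $107,884.
Sum of the years' digits = 7+6+5+4+3+2+1 = 28.
Year 1: $107,884 × 7/28 = $26,971. Book value $105,713.
Year 2: $107,884 × 6/28 = $23,118. Book value $82,595.
Year 3: $107,884 × 5/28 = $19,265. Book value $63,330.
Year 4: $107,884 × 4/28 = $15,412. Book value $47,918.
Year 5: $107,884 × 3/28 = $11,559. Book value $36,359.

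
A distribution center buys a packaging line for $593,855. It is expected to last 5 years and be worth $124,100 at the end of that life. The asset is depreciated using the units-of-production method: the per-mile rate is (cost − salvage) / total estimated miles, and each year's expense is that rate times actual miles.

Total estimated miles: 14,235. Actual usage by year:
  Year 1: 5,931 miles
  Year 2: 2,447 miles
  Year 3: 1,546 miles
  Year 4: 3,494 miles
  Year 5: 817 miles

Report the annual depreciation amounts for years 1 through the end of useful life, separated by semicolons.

$195,723; $80,751; $51,018; $115,302; $26,961

Depreciable base = $593,855 − $124,100 = $469,755.
Rate = $469,755 / 14,235 miles = $33 per mile.
Year 1: 5,931 × $33 = $195,723. Book value $398,132.
Year 2: 2,447 × $33 = $80,751. Book value $317,381.
Year 3: 1,546 × $33 = $51,018. Book value $266,363.
Year 4: 3,494 × $33 = $115,302. Book value $151,061.
Year 5: 817 × $33 = $26,961. Book value $124,100.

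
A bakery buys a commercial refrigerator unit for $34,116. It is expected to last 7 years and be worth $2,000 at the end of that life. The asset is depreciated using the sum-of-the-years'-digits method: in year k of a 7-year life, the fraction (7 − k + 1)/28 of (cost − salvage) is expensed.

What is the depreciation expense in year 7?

Depreciable base = $34,116 − $2,000 = $32,116.
Sum of the years' digits = 7+6+5+4+3+2+1 = 28.
Year 1: $32,116 × 7/28 = $8,029. Book value $26,087.
Year 2: $32,116 × 6/28 = $6,882. Book value $19,205.
Year 3: $32,116 × 5/28 = $5,735. Book value $13,470.
Year 4: $32,116 × 4/28 = $4,588. Book value $8,882.
Year 5: $32,116 × 3/28 = $3,441. Book value $5,441.
Year 6: $32,116 × 2/28 = $2,294. Book value $3,147.
Year 7: $32,116 × 1/28 = $1,147. Book value $2,000.

$1,147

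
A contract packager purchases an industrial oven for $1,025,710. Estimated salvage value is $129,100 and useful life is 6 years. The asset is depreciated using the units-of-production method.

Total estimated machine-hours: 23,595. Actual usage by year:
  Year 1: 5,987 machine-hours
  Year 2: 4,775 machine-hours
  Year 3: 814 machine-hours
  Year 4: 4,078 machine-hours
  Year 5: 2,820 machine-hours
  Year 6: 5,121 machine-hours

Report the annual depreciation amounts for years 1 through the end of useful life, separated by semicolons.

$227,506; $181,450; $30,932; $154,964; $107,160; $194,598

Depreciable base = $1,025,710 − $129,100 = $896,610.
Rate = $896,610 / 23,595 machine-hours = $38 per machine-hour.
Year 1: 5,987 × $38 = $227,506. Book value $798,204.
Year 2: 4,775 × $38 = $181,450. Book value $616,754.
Year 3: 814 × $38 = $30,932. Book value $585,822.
Year 4: 4,078 × $38 = $154,964. Book value $430,858.
Year 5: 2,820 × $38 = $107,160. Book value $323,698.
Year 6: 5,121 × $38 = $194,598. Book value $129,100.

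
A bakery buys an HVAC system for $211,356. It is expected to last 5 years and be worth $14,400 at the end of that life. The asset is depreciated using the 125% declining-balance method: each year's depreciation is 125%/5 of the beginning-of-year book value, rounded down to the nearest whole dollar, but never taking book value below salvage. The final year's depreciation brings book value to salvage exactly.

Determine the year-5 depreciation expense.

Depreciable base = $211,356 − $14,400 = $196,956.
Year 1: ⌊$211,356 × 125%/5⌋ = $52,839. Book value $158,517.
Year 2: ⌊$158,517 × 125%/5⌋ = $39,629. Book value $118,888.
Year 3: ⌊$118,888 × 125%/5⌋ = $29,722. Book value $89,166.
Year 4: ⌊$89,166 × 125%/5⌋ = $22,291. Book value $66,875.
Year 5 (final): $66,875 − $14,400 = $52,475. Book value $14,400.

$52,475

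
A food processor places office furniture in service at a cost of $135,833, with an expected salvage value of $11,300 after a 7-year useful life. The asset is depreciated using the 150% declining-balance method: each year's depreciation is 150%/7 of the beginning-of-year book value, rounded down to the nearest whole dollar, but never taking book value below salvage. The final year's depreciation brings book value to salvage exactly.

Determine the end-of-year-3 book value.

Depreciable base = $135,833 − $11,300 = $124,533.
Year 1: ⌊$135,833 × 150%/7⌋ = $29,107. Book value $106,726.
Year 2: ⌊$106,726 × 150%/7⌋ = $22,869. Book value $83,857.
Year 3: ⌊$83,857 × 150%/7⌋ = $17,969. Book value $65,888.

$65,888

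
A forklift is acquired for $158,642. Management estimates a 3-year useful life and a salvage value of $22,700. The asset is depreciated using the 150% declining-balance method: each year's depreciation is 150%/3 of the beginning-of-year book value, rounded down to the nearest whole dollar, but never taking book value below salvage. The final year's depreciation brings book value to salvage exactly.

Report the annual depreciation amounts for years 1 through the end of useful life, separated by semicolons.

Depreciable base = $158,642 − $22,700 = $135,942.
Year 1: ⌊$158,642 × 150%/3⌋ = $79,321. Book value $79,321.
Year 2: ⌊$79,321 × 150%/3⌋ = $39,660. Book value $39,661.
Year 3 (final): $39,661 − $22,700 = $16,961. Book value $22,700.

$79,321; $39,660; $16,961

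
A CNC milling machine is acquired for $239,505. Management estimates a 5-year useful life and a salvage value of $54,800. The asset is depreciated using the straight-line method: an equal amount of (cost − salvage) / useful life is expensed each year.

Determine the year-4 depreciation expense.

$36,941

Depreciable base = $239,505 − $54,800 = $184,705.
Annual expense = $184,705 / 5 = $36,941.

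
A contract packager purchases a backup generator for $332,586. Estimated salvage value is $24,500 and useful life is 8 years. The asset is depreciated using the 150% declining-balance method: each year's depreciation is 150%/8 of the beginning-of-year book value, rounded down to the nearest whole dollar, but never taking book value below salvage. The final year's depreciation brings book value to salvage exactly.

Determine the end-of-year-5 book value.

Depreciable base = $332,586 − $24,500 = $308,086.
Year 1: ⌊$332,586 × 150%/8⌋ = $62,359. Book value $270,227.
Year 2: ⌊$270,227 × 150%/8⌋ = $50,667. Book value $219,560.
Year 3: ⌊$219,560 × 150%/8⌋ = $41,167. Book value $178,393.
Year 4: ⌊$178,393 × 150%/8⌋ = $33,448. Book value $144,945.
Year 5: ⌊$144,945 × 150%/8⌋ = $27,177. Book value $117,768.

$117,768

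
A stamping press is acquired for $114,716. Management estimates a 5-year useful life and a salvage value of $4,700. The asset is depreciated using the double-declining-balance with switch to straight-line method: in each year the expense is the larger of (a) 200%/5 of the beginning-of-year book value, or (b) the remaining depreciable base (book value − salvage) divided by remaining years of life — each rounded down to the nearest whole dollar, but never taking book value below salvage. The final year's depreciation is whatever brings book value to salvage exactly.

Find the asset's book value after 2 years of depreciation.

$41,298

Depreciable base = $114,716 − $4,700 = $110,016.
Year 1: DB = ⌊$114,716 × 200%/5⌋ = $45,886; SL = ⌊$110,016/5⌋ = $22,003 → take DB $45,886. Book value $68,830.
Year 2: DB = ⌊$68,830 × 200%/5⌋ = $27,532; SL = ⌊$64,130/4⌋ = $16,032 → take DB $27,532. Book value $41,298.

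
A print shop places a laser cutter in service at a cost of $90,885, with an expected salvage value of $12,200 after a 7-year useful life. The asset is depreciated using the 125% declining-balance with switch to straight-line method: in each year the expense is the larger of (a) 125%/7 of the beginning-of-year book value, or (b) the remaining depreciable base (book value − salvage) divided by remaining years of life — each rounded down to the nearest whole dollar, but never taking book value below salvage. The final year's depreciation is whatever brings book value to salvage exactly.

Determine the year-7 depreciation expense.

Depreciable base = $90,885 − $12,200 = $78,685.
Year 1: DB = ⌊$90,885 × 125%/7⌋ = $16,229; SL = ⌊$78,685/7⌋ = $11,240 → take DB $16,229. Book value $74,656.
Year 2: DB = ⌊$74,656 × 125%/7⌋ = $13,331; SL = ⌊$62,456/6⌋ = $10,409 → take DB $13,331. Book value $61,325.
Year 3: DB = ⌊$61,325 × 125%/7⌋ = $10,950; SL = ⌊$49,125/5⌋ = $9,825 → take DB $10,950. Book value $50,375.
Year 4: DB = ⌊$50,375 × 125%/7⌋ = $8,995; SL = ⌊$38,175/4⌋ = $9,543 → take SL $9,543. Book value $40,832.
Year 5: DB = ⌊$40,832 × 125%/7⌋ = $7,291; SL = ⌊$28,632/3⌋ = $9,544 → take SL $9,544. Book value $31,288.
Year 6: DB = ⌊$31,288 × 125%/7⌋ = $5,587; SL = ⌊$19,088/2⌋ = $9,544 → take SL $9,544. Book value $21,744.
Year 7 (final): $21,744 − $12,200 = $9,544. Book value $12,200.

$9,544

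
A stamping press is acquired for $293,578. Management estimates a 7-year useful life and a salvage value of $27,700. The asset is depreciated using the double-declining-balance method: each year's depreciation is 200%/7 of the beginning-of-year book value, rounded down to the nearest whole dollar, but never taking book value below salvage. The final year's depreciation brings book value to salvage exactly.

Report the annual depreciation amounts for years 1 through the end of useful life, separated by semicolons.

Depreciable base = $293,578 − $27,700 = $265,878.
Year 1: ⌊$293,578 × 200%/7⌋ = $83,879. Book value $209,699.
Year 2: ⌊$209,699 × 200%/7⌋ = $59,914. Book value $149,785.
Year 3: ⌊$149,785 × 200%/7⌋ = $42,795. Book value $106,990.
Year 4: ⌊$106,990 × 200%/7⌋ = $30,568. Book value $76,422.
Year 5: ⌊$76,422 × 200%/7⌋ = $21,834. Book value $54,588.
Year 6: ⌊$54,588 × 200%/7⌋ = $15,596. Book value $38,992.
Year 7 (final): $38,992 − $27,700 = $11,292. Book value $27,700.

$83,879; $59,914; $42,795; $30,568; $21,834; $15,596; $11,292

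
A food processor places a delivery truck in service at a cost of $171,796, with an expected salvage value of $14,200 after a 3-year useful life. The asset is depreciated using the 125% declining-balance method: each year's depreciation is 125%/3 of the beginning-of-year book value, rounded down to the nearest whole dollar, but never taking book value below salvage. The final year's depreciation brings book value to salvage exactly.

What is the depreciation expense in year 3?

Depreciable base = $171,796 − $14,200 = $157,596.
Year 1: ⌊$171,796 × 125%/3⌋ = $71,581. Book value $100,215.
Year 2: ⌊$100,215 × 125%/3⌋ = $41,756. Book value $58,459.
Year 3 (final): $58,459 − $14,200 = $44,259. Book value $14,200.

$44,259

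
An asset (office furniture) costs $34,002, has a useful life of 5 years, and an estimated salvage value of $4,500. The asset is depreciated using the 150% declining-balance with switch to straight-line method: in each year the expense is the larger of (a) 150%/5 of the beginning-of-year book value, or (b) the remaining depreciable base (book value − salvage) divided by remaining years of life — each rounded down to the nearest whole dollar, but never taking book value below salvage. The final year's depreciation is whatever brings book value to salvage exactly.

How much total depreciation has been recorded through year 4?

Depreciable base = $34,002 − $4,500 = $29,502.
Year 1: DB = ⌊$34,002 × 150%/5⌋ = $10,200; SL = ⌊$29,502/5⌋ = $5,900 → take DB $10,200. Book value $23,802.
Year 2: DB = ⌊$23,802 × 150%/5⌋ = $7,140; SL = ⌊$19,302/4⌋ = $4,825 → take DB $7,140. Book value $16,662.
Year 3: DB = ⌊$16,662 × 150%/5⌋ = $4,998; SL = ⌊$12,162/3⌋ = $4,054 → take DB $4,998. Book value $11,664.
Year 4: DB = ⌊$11,664 × 150%/5⌋ = $3,499; SL = ⌊$7,164/2⌋ = $3,582 → take SL $3,582. Book value $8,082.
Accumulated through year 4 = $34,002 − $8,082 = $25,920.

$25,920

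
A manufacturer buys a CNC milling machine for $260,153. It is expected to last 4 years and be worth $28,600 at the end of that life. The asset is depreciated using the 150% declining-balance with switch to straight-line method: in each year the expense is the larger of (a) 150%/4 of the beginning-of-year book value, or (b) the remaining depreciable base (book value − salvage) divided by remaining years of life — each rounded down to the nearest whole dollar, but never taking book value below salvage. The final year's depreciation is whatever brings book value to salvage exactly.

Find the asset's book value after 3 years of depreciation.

Depreciable base = $260,153 − $28,600 = $231,553.
Year 1: DB = ⌊$260,153 × 150%/4⌋ = $97,557; SL = ⌊$231,553/4⌋ = $57,888 → take DB $97,557. Book value $162,596.
Year 2: DB = ⌊$162,596 × 150%/4⌋ = $60,973; SL = ⌊$133,996/3⌋ = $44,665 → take DB $60,973. Book value $101,623.
Year 3: DB = ⌊$101,623 × 150%/4⌋ = $38,108; SL = ⌊$73,023/2⌋ = $36,511 → take DB $38,108. Book value $63,515.

$63,515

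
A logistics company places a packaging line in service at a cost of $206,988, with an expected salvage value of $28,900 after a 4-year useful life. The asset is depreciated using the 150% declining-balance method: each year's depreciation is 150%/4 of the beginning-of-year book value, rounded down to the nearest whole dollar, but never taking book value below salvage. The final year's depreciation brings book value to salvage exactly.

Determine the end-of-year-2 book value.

$80,855

Depreciable base = $206,988 − $28,900 = $178,088.
Year 1: ⌊$206,988 × 150%/4⌋ = $77,620. Book value $129,368.
Year 2: ⌊$129,368 × 150%/4⌋ = $48,513. Book value $80,855.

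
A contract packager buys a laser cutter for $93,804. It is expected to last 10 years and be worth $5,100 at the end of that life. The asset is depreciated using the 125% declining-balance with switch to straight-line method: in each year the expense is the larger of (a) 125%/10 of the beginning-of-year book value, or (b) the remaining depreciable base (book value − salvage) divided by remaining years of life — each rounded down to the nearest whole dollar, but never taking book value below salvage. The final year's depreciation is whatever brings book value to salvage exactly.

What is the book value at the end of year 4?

Depreciable base = $93,804 − $5,100 = $88,704.
Year 1: DB = ⌊$93,804 × 125%/10⌋ = $11,725; SL = ⌊$88,704/10⌋ = $8,870 → take DB $11,725. Book value $82,079.
Year 2: DB = ⌊$82,079 × 125%/10⌋ = $10,259; SL = ⌊$76,979/9⌋ = $8,553 → take DB $10,259. Book value $71,820.
Year 3: DB = ⌊$71,820 × 125%/10⌋ = $8,977; SL = ⌊$66,720/8⌋ = $8,340 → take DB $8,977. Book value $62,843.
Year 4: DB = ⌊$62,843 × 125%/10⌋ = $7,855; SL = ⌊$57,743/7⌋ = $8,249 → take SL $8,249. Book value $54,594.

$54,594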